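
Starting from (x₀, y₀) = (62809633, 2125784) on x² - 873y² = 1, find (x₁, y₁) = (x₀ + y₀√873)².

Solutions to x² - Dy² = 1 are generated by powers of (x₀ + y₀√D).
The next solution satisfies x₁ + y₁√873 = (x₀ + y₀√873)², giving:
x₁ = x₀² + 873y₀² = 62809633² + 873·2125784² = 3945049997594689 + 3945049997594688 = 7890099995189377
y₁ = 2x₀y₀ = 2·62809633·2125784 = 267039425754544

Verify: 7890099995189377² - 873·267039425754544² = 62253677934087406958542093648129 - 62253677934087406958542093648128 = 1 ✓

x = 7890099995189377, y = 267039425754544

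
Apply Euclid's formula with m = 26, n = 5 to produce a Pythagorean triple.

a = m² - n² = 26² - 5² = 676 - 25 = 651
b = 2mn = 2·26·5 = 260
c = m² + n² = 676 + 25 = 701
Verify: 651² + 260² = 423801 + 67600 = 491401 = 701² ✓

(651, 260, 701)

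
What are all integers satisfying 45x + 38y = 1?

Step 1: Compute gcd(45, 38) = 1.
Since 1 divides 1, solutions exist.

Step 2: Find a particular solution using extended Euclidean algorithm.
We get x₀ = 11, y₀ = -13.
Check: 45*11 + 38*-13 = 1 = 1 ✓

Step 3: Write the general solution.
x = 11 + (38/1)t = 11 + 38t
y = -13 - (45/1)t = -13 - 45t
for any integer t.

x = 11 + 38t, y = -13 - 45t for integer t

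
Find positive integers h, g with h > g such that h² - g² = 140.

Factor: h² - g² = (h+g)(h-g) = 140.
We need two factors of 140 with the same parity.
Use h+g = 70 and h-g = 2 (product 70·2 = 140).
Adding: 2h = 72, so h = 36.
Subtracting: 2g = 68, so g = 34.
Check: 36² - 34² = 1296 - 1156 = 140 ✓

h = 36, g = 34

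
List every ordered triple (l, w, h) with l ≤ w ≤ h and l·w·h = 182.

Iterate l from 1 to ⌊182^(1/3)⌋. For each l dividing 182, iterate w ≥ l with w dividing 182/l, and set h = 182/(l·w).
Triples found (5): (1×1×182), (1×2×91), (1×7×26), (1×13×14), (2×7×13)

(1×1×182), (1×2×91), (1×7×26), (1×13×14), (2×7×13)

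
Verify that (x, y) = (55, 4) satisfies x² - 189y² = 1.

Compute x² = 55² = 3025
Compute 189y² = 189·4² = 189·16 = 3024
x² - 189y² = 3025 - 3024 = 1
Since this equals 1, (55, 4) is a solution.

Yes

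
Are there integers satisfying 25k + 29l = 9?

Step 1: Compute gcd(25, 29).
gcd(25, 29) = 1

Step 2: Check divisibility.
Does 1 divide 9? 9 = 1 x 9, so yes.

By the theorem on linear Diophantine equations, 25k + 29l = 9 has integer solutions if and only if gcd(25, 29) divides 9. Since 1 | 9, solutions exist.

Yes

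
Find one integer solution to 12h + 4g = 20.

Step 1: Check solvability.
gcd(12, 4) = 4
Since 4 divides 20, solutions exist.

Step 2: Apply extended Euclidean algorithm to find gcd.
We find integers such that 12*x0 + 4*y0 = 4

Step 3: Scale the particular solution.
Multiply by 20/4 = 5:
h = 0, g = 5

Step 4: Verify.
12*(0) + 4*(5) = 20 = 20 ✓

h = 0, g = 5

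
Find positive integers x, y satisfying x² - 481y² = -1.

We need x² = 481y² - 1. Try successive y:
y = 1: x² = 481·1² - 1 = 480, not a perfect square
y = 2: x² = 481·2² - 1 = 1923, not a perfect square
y = 3: x² = 481·3² - 1 = 4328, not a perfect square
...
y = 43961: x² = 481·43961² - 1 = 929565939600 = 964140² ✓
Check: 964140² - 481·43961² = 929565939600 - 929565939601 = -1 ✓

x = 964140, y = 43961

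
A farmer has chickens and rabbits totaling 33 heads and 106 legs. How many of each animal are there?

Let c = chickens, r = rabbits.
Heads: c + r = 33
Legs: 2c + 4r = 106
From the first equation, c = 33 - r. Substitute:
2(33 - r) + 4r = 106
66 + 2r = 106
r = (106 - 66)/2 = 20
c = 33 - 20 = 13

Chickens: 13, Rabbits: 20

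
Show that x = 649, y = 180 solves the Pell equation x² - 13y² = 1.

Compute x² = 649² = 421201
Compute 13y² = 13·180² = 13·32400 = 421200
x² - 13y² = 421201 - 421200 = 1
Since this equals 1, (649, 180) is a solution.

Yes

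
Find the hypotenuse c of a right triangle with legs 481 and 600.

c² = a² + b² = 481² + 600² = 231361 + 360000 = 591361
c = sqrt(591361) = 769

769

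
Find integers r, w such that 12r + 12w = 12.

Step 1: Check solvability.
gcd(12, 12) = 12
Since 12 divides 12, solutions exist.

Step 2: Apply extended Euclidean algorithm to find gcd.
We find integers such that 12*x0 + 12*y0 = 12

Step 3: Scale the particular solution.
Multiply by 12/12 = 1:
r = 0, w = 1

Step 4: Verify.
12*(0) + 12*(1) = 12 = 12 ✓

r = 0, w = 1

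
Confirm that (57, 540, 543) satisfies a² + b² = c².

Compute a² + b² = 57² + 540² = 3249 + 291600 = 294849
Compute c² = 543² = 294849
Since 294849 = 294849, confirmed.

Yes, it is a Pythagorean triple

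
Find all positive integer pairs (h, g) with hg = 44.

The positive divisors of 44 are: 1, 2, 4, 11, 22, 44.
Each divisor d gives the pair (d, 44/d):
(1, 44), (2, 22), (4, 11), (11, 4), (22, 2), (44, 1)

(1, 44), (2, 22), (4, 11), (11, 4), (22, 2), (44, 1)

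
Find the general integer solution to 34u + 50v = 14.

Step 1: Compute gcd(34, 50) = 2.
Since 2 divides 14, solutions exist.

Step 2: Find a particular solution using extended Euclidean algorithm.
We get u₀ = 21, v₀ = -14.
Check: 34*21 + 50*-14 = 14 = 14 ✓

Step 3: Write the general solution.
u = 21 + (50/2)t = 21 + 25t
v = -14 - (34/2)t = -14 - 17t
for any integer t.

u = 21 + 25t, v = -14 - 17t for integer t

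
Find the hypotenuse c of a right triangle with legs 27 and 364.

c² = a² + b² = 27² + 364² = 729 + 132496 = 133225
c = 365

365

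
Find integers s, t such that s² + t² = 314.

We need to find integers s, t > 0 such that s² + t² = 314.
Trying s = 5: t² = 314 - 5² = 314 - 25 = 289
t = 17
Check: 5² + 17² = 25 + 289 = 314 ✓

314 = 5² + 17²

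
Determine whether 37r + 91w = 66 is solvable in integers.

Step 1: Compute gcd(37, 91).
gcd(37, 91) = 1

Step 2: Check divisibility.
Does 1 divide 66? 66 = 1 x 66, so yes.

By the theorem on linear Diophantine equations, 37r + 91w = 66 has integer solutions if and only if gcd(37, 91) divides 66. Since 1 | 66, solutions exist.

Yes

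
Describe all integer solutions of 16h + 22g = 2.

Step 1: Compute gcd(16, 22) = 2.
Since 2 divides 2, solutions exist.

Step 2: Find a particular solution using extended Euclidean algorithm.
We get h₀ = -4, g₀ = 3.
Check: 16*-4 + 22*3 = 2 = 2 ✓

Step 3: Write the general solution.
h = -4 + (22/2)t = -4 + 11t
g = 3 - (16/2)t = 3 - 8t
for any integer t.

h = -4 + 11t, g = 3 - 8t for integer t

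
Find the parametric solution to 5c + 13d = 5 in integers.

Step 1: Compute gcd(5, 13) = 1.
Since 1 divides 5, solutions exist.

Step 2: Find a particular solution using extended Euclidean algorithm.
We get c₀ = -25, d₀ = 10.
Check: 5*-25 + 13*10 = 5 = 5 ✓

Step 3: Write the general solution.
c = -25 + (13/1)t = -25 + 13t
d = 10 - (5/1)t = 10 - 5t
for any integer t.

c = -25 + 13t, d = 10 - 5t for integer t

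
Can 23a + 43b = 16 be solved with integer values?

Step 1: Compute gcd(23, 43).
gcd(23, 43) = 1

Step 2: Check divisibility.
Does 1 divide 16? 16 = 1 x 16, so yes.

By the theorem on linear Diophantine equations, 23a + 43b = 16 has integer solutions if and only if gcd(23, 43) divides 16. Since 1 | 16, solutions exist.

Yes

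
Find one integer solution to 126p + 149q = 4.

Step 1: Check solvability.
gcd(126, 149) = 1
Since 1 divides 4, solutions exist.

Step 2: Apply extended Euclidean algorithm to find gcd.
We find integers such that 126*x0 + 149*y0 = 1

Step 3: Scale the particular solution.
Multiply by 4/1 = 4:
p = -52, q = 44

Step 4: Verify.
126*(-52) + 149*(44) = 4 = 4 ✓

p = -52, q = 44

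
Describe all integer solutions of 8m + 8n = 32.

Step 1: Compute gcd(8, 8) = 8.
Since 8 divides 32, solutions exist.

Step 2: Find a particular solution using extended Euclidean algorithm.
We get m₀ = 0, n₀ = 4.
Check: 8*0 + 8*4 = 32 = 32 ✓

Step 3: Write the general solution.
m = 0 + (8/8)t = 0 + 1t
n = 4 - (8/8)t = 4 - 1t
for any integer t.

m = 0 + 1t, n = 4 - 1t for integer t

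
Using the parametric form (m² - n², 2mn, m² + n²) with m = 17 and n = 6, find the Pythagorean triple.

a = m² - n² = 289 - 36 = 253
b = 2mn = 2·17·6 = 204
c = m² + n² = 289 + 36 = 325
Verify: 253² + 204² = 64009 + 41616 = 105625 = 325² ✓

(253, 204, 325)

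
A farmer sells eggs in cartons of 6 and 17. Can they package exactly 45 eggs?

We need non-negative a, b with 6a + 17b = 45.
gcd(6, 17) = 1 divides 45, but no a in [0, 7] gives non-negative b.

No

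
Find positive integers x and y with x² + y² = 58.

We need to find integers x, y > 0 such that x² + y² = 58.
Trying x = 3: y² = 58 - 3² = 58 - 9 = 49
y = 7
Check: 3² + 7² = 9 + 49 = 58 ✓

58 = 3² + 7²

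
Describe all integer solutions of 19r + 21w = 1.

Step 1: Compute gcd(19, 21) = 1.
Since 1 divides 1, solutions exist.

Step 2: Find a particular solution using extended Euclidean algorithm.
We get r₀ = 10, w₀ = -9.
Check: 19*10 + 21*-9 = 1 = 1 ✓

Step 3: Write the general solution.
r = 10 + (21/1)t = 10 + 21t
w = -9 - (19/1)t = -9 - 19t
for any integer t.

r = 10 + 21t, w = -9 - 19t for integer t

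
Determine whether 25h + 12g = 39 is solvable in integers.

Step 1: Compute gcd(25, 12).
gcd(25, 12) = 1

Step 2: Check divisibility.
Does 1 divide 39? 39 = 1 x 39, so yes.

By the theorem on linear Diophantine equations, 25h + 12g = 39 has integer solutions if and only if gcd(25, 12) divides 39. Since 1 | 39, solutions exist.

Yes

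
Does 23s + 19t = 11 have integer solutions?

Step 1: Compute gcd(23, 19).
gcd(23, 19) = 1

Step 2: Check divisibility.
Does 1 divide 11? 11 = 1 x 11, so yes.

By the theorem on linear Diophantine equations, 23s + 19t = 11 has integer solutions if and only if gcd(23, 19) divides 11. Since 1 | 11, solutions exist.

Yes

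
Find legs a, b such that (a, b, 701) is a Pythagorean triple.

We need a² + b² = 701² = 491401.
Trying: 651² + 260² = 423801 + 67600 = 491401 ✓

(651, 260, 701)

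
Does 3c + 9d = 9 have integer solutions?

Step 1: Compute gcd(3, 9).
gcd(3, 9) = 3

Step 2: Check divisibility.
Does 3 divide 9? 9 = 3 x 3, so yes.

By the theorem on linear Diophantine equations, 3c + 9d = 9 has integer solutions if and only if gcd(3, 9) divides 9. Since 3 | 9, solutions exist.

Yes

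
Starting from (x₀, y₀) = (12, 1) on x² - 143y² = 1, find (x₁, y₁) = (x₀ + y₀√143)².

Solutions to x² - Dy² = 1 are generated by powers of (x₀ + y₀√D).
The next solution satisfies x₁ + y₁√143 = (x₀ + y₀√143)², giving:
x₁ = x₀² + 143y₀² = 12² + 143·1² = 144 + 143 = 287
y₁ = 2x₀y₀ = 2·12·1 = 24

Verify: 287² - 143·24² = 82369 - 82368 = 1 ✓

x = 287, y = 24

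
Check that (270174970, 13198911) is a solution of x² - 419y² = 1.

Compute x² = 270174970² = 72994514414500900
Compute 419y² = 419·13198911² = 419·174211251585921 = 72994514414500899
x² - 419y² = 72994514414500900 - 72994514414500899 = 1
Since this equals 1, (270174970, 13198911) is a solution.

Yes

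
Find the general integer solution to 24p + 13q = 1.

Step 1: Compute gcd(24, 13) = 1.
Since 1 divides 1, solutions exist.

Step 2: Find a particular solution using extended Euclidean algorithm.
We get p₀ = 6, q₀ = -11.
Check: 24*6 + 13*-11 = 1 = 1 ✓

Step 3: Write the general solution.
p = 6 + (13/1)t = 6 + 13t
q = -11 - (24/1)t = -11 - 24t
for any integer t.

p = 6 + 13t, q = -11 - 24t for integer t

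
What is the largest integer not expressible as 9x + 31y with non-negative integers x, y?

For two coprime denominations a and b, the Frobenius number (largest value not representable as a non-negative combination) is ab - a - b.
Here gcd(9, 31) = 1, so they are coprime.
F(9, 31) = 9·31 - 9 - 31 = 279 - 40 = 239

239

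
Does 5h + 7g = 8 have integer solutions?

Step 1: Compute gcd(5, 7).
gcd(5, 7) = 1

Step 2: Check divisibility.
Does 1 divide 8? 8 = 1 x 8, so yes.

By the theorem on linear Diophantine equations, 5h + 7g = 8 has integer solutions if and only if gcd(5, 7) divides 8. Since 1 | 8, solutions exist.

Yes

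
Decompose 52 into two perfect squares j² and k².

We need to find integers j, k > 0 such that j² + k² = 52.
Trying j = 4: k² = 52 - 4² = 52 - 16 = 36
k = 6
Check: 4² + 6² = 16 + 36 = 52 ✓

52 = 4² + 6²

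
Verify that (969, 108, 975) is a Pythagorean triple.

Compute a² + b² = 969² + 108² = 938961 + 11664 = 950625
Compute c² = 975² = 950625
Since 950625 = 950625, confirmed.

Yes, it is a Pythagorean triple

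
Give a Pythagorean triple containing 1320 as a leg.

We need the other leg and hypotenuse such that 1320² + x² = c².
Take x = 518, c = 1418: 1320² + 518² = 1742400 + 268324 = 2010724 = 1418² ✓
Triple: (518, 1320, 1418)

(518, 1320, 1418)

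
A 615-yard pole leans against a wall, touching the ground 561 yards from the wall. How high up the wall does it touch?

The ladder, wall, and ground form a right triangle with hypotenuse 615 and one leg 561.
By the Pythagorean theorem: h² = 615² - 561² = 378225 - 314721 = 63504
h = √63504 = 252 yards

252 yards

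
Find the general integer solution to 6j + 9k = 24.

Step 1: Compute gcd(6, 9) = 3.
Since 3 divides 24, solutions exist.

Step 2: Find a particular solution using extended Euclidean algorithm.
We get j₀ = -8, k₀ = 8.
Check: 6*-8 + 9*8 = 24 = 24 ✓

Step 3: Write the general solution.
j = -8 + (9/3)t = -8 + 3t
k = 8 - (6/3)t = 8 - 2t
for any integer t.

j = -8 + 3t, k = 8 - 2t for integer t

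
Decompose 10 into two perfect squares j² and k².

We need to find integers j, k > 0 such that j² + k² = 10.
Trying j = 1: k² = 10 - 1² = 10 - 1 = 9
k = 3
Check: 1² + 3² = 1 + 9 = 10 ✓

10 = 1² + 3²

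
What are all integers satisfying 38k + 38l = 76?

Step 1: Compute gcd(38, 38) = 38.
Since 38 divides 76, solutions exist.

Step 2: Find a particular solution using extended Euclidean algorithm.
We get k₀ = 0, l₀ = 2.
Check: 38*0 + 38*2 = 76 = 76 ✓

Step 3: Write the general solution.
k = 0 + (38/38)t = 0 + 1t
l = 2 - (38/38)t = 2 - 1t
for any integer t.

k = 0 + 1t, l = 2 - 1t for integer t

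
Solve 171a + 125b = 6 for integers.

Step 1: Check solvability.
gcd(171, 125) = 1
Since 1 divides 6, solutions exist.

Step 2: Apply extended Euclidean algorithm to find gcd.
We find integers such that 171*x0 + 125*y0 = 1

Step 3: Scale the particular solution.
Multiply by 6/1 = 6:
a = -114, b = 156

Step 4: Verify.
171*(-114) + 125*(156) = 6 = 6 ✓

a = -114, b = 156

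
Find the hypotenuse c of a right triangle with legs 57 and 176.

c² = a² + b² = 57² + 176² = 3249 + 30976 = 34225
c = sqrt(34225) = 185

185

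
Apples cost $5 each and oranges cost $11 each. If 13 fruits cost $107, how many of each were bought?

Let a = apples, o = oranges.
a + o = 13
5a + 11o = 107
Substitute o = 13 - a:
5a + 11(13 - a) = 107
(5 - 11)a = 107 - 143
-6a = -36
a = 6, o = 13 - 6 = 7

Apples: 6, Oranges: 7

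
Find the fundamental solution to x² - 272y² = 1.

We seek the smallest positive integers (x, y) with x² - 272y² = 1, i.e., x² = 272y² + 1.
Try successive y values:
y = 1: x² = 272·1² + 1 = 273, not a perfect square
y = 2: x² = 272·2² + 1 = 1089, x = 33 ✓

Verify: 33² - 272·2² = 1089 - 1088 = 1 ✓

x = 33, y = 2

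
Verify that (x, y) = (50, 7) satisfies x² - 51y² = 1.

Compute x² = 50² = 2500
Compute 51y² = 51·7² = 51·49 = 2499
x² - 51y² = 2500 - 2499 = 1
Since this equals 1, (50, 7) is a solution.

Yes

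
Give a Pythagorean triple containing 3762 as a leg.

We need the other leg and hypotenuse such that 3762² + x² = c².
Take x = 2184, c = 4350: 3762² + 2184² = 14152644 + 4769856 = 18922500 = 4350² ✓
Triple: (3762, 2184, 4350)

(3762, 2184, 4350)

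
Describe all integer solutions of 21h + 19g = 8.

Step 1: Compute gcd(21, 19) = 1.
Since 1 divides 8, solutions exist.

Step 2: Find a particular solution using extended Euclidean algorithm.
We get h₀ = -72, g₀ = 80.
Check: 21*-72 + 19*80 = 8 = 8 ✓

Step 3: Write the general solution.
h = -72 + (19/1)t = -72 + 19t
g = 80 - (21/1)t = 80 - 21t
for any integer t.

h = -72 + 19t, g = 80 - 21t for integer t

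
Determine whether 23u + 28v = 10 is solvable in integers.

Step 1: Compute gcd(23, 28).
gcd(23, 28) = 1

Step 2: Check divisibility.
Does 1 divide 10? 10 = 1 x 10, so yes.

By the theorem on linear Diophantine equations, 23u + 28v = 10 has integer solutions if and only if gcd(23, 28) divides 10. Since 1 | 10, solutions exist.

Yes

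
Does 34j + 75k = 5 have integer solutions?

Step 1: Compute gcd(34, 75).
gcd(34, 75) = 1

Step 2: Check divisibility.
Does 1 divide 5? 5 = 1 x 5, so yes.

By the theorem on linear Diophantine equations, 34j + 75k = 5 has integer solutions if and only if gcd(34, 75) divides 5. Since 1 | 5, solutions exist.

Yes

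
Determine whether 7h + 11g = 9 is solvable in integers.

Step 1: Compute gcd(7, 11).
gcd(7, 11) = 1

Step 2: Check divisibility.
Does 1 divide 9? 9 = 1 x 9, so yes.

By the theorem on linear Diophantine equations, 7h + 11g = 9 has integer solutions if and only if gcd(7, 11) divides 9. Since 1 | 9, solutions exist.

Yes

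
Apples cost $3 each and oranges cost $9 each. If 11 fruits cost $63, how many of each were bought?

Let a = apples, o = oranges.
a + o = 11
3a + 9o = 63
Substitute o = 11 - a:
3a + 9(11 - a) = 63
(3 - 9)a = 63 - 99
-6a = -36
a = 6, o = 11 - 6 = 5

Apples: 6, Oranges: 5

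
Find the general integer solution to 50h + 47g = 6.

Step 1: Compute gcd(50, 47) = 1.
Since 1 divides 6, solutions exist.

Step 2: Find a particular solution using extended Euclidean algorithm.
We get h₀ = 96, g₀ = -102.
Check: 50*96 + 47*-102 = 6 = 6 ✓

Step 3: Write the general solution.
h = 96 + (47/1)t = 96 + 47t
g = -102 - (50/1)t = -102 - 50t
for any integer t.

h = 96 + 47t, g = -102 - 50t for integer t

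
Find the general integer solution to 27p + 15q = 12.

Step 1: Compute gcd(27, 15) = 3.
Since 3 divides 12, solutions exist.

Step 2: Find a particular solution using extended Euclidean algorithm.
We get p₀ = -4, q₀ = 8.
Check: 27*-4 + 15*8 = 12 = 12 ✓

Step 3: Write the general solution.
p = -4 + (15/3)t = -4 + 5t
q = 8 - (27/3)t = 8 - 9t
for any integer t.

p = -4 + 5t, q = 8 - 9t for integer t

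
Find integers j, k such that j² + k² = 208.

We need to find integers j, k > 0 such that j² + k² = 208.
Trying j = 8: k² = 208 - 8² = 208 - 64 = 144
k = 12
Check: 8² + 12² = 64 + 144 = 208 ✓

208 = 8² + 12²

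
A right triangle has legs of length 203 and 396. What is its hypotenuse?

c² = a² + b² = 203² + 396² = 41209 + 156816 = 198025
c = 445

445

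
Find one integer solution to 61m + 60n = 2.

Step 1: Check solvability.
gcd(61, 60) = 1
Since 1 divides 2, solutions exist.

Step 2: Apply extended Euclidean algorithm to find gcd.
We find integers such that 61*x0 + 60*y0 = 1

Step 3: Scale the particular solution.
Multiply by 2/1 = 2:
m = 2, n = -2

Step 4: Verify.
61*(2) + 60*(-2) = 2 = 2 ✓

m = 2, n = -2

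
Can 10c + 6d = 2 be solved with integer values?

Step 1: Compute gcd(10, 6).
gcd(10, 6) = 2

Step 2: Check divisibility.
Does 2 divide 2? 2 = 2 x 1, so yes.

By the theorem on linear Diophantine equations, 10c + 6d = 2 has integer solutions if and only if gcd(10, 6) divides 2. Since 2 | 2, solutions exist.

Yes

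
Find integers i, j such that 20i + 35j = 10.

Step 1: Check solvability.
gcd(20, 35) = 5
Since 5 divides 10, solutions exist.

Step 2: Apply extended Euclidean algorithm to find gcd.
We find integers such that 20*x0 + 35*y0 = 5

Step 3: Scale the particular solution.
Multiply by 10/5 = 2:
i = 4, j = -2

Step 4: Verify.
20*(4) + 35*(-2) = 10 = 10 ✓

i = 4, j = -2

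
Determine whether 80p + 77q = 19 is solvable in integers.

Step 1: Compute gcd(80, 77).
gcd(80, 77) = 1

Step 2: Check divisibility.
Does 1 divide 19? 19 = 1 x 19, so yes.

By the theorem on linear Diophantine equations, 80p + 77q = 19 has integer solutions if and only if gcd(80, 77) divides 19. Since 1 | 19, solutions exist.

Yes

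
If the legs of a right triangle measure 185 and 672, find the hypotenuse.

c² = a² + b² = 185² + 672² = 34225 + 451584 = 485809
c = 697

697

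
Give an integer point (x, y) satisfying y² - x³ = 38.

Try small integer x values and check whether x³ + 38 is a perfect square.
x = 11: x³ + 38 = 11³ + 38 = 1331 + 38 = 1369
Is 1369 a perfect square? 37² = 1369 ✓
So (x, y) = (11, 37) is a solution.

x = 11, y = 37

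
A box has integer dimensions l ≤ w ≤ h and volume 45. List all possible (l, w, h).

Iterate l from 1 to ⌊45^(1/3)⌋. For each l dividing 45, iterate w ≥ l with w dividing 45/l, and set h = 45/(l·w).
Triples found (4): (1×1×45), (1×3×15), (1×5×9), (3×3×5)

(1×1×45), (1×3×15), (1×5×9), (3×3×5)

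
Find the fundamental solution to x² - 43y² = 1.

We seek the smallest positive integers (x, y) with x² - 43y² = 1, i.e., x² = 43y² + 1.
Try successive y values:
y = 1: x² = 43·1² + 1 = 44, not a perfect square
y = 2: x² = 43·2² + 1 = 173, not a perfect square
y = 3: x² = 43·3² + 1 = 388, not a perfect square
... continuing the search (or via continued fractions) ...
y = 531: x² = 43·531² + 1 = 12124324, x = 3482 ✓

Verify: 3482² - 43·531² = 12124324 - 12124323 = 1 ✓

x = 3482, y = 531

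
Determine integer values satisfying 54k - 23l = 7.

Step 1: Check solvability.
gcd(54, 23) = 1
Since 1 divides 7, solutions exist.

Step 2: Apply extended Euclidean algorithm to find gcd.
We find integers such that 54*x0 + 23*y0 = 1

Step 3: Scale the particular solution.
Multiply by 7/1 = 7:
k = 21, l = 49

Step 4: Verify.
54*(21) - 23*(49) = 7 = 7 ✓

k = 21, l = 49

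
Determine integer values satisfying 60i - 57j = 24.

Step 1: Check solvability.
gcd(60, 57) = 3
Since 3 divides 24, solutions exist.

Step 2: Apply extended Euclidean algorithm to find gcd.
We find integers such that 60*x0 + 57*y0 = 3

Step 3: Scale the particular solution.
Multiply by 24/3 = 8:
i = 8, j = 8

Step 4: Verify.
60*(8) - 57*(8) = 24 = 24 ✓

i = 8, j = 8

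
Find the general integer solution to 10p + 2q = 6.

Step 1: Compute gcd(10, 2) = 2.
Since 2 divides 6, solutions exist.

Step 2: Find a particular solution using extended Euclidean algorithm.
We get p₀ = 0, q₀ = 3.
Check: 10*0 + 2*3 = 6 = 6 ✓

Step 3: Write the general solution.
p = 0 + (2/2)t = 0 + 1t
q = 3 - (10/2)t = 3 - 5t
for any integer t.

p = 0 + 1t, q = 3 - 5t for integer t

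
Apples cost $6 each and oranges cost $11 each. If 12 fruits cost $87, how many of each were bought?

Let a = apples, o = oranges.
a + o = 12
6a + 11o = 87
Substitute o = 12 - a:
6a + 11(12 - a) = 87
(6 - 11)a = 87 - 132
-5a = -45
a = 9, o = 12 - 9 = 3

Apples: 9, Oranges: 3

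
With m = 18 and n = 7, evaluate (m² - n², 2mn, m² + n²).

a = m² - n² = 324 - 49 = 275
b = 2mn = 2·18·7 = 252
c = m² + n² = 324 + 49 = 373
Verify: 275² + 252² = 75625 + 63504 = 139129 = 373² ✓

(275, 252, 373)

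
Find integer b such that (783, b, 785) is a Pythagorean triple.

b² = c² - a² = 785² - 783² = 616225 - 613089 = 3136
b = sqrt(3136) = 56

56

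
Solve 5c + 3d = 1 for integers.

Step 1: Check solvability.
gcd(5, 3) = 1
Since 1 divides 1, solutions exist.

Step 2: Apply extended Euclidean algorithm to find gcd.
We find integers such that 5*x0 + 3*y0 = 1

Step 3: Scale the particular solution.
Multiply by 1/1 = 1:
c = -1, d = 2

Step 4: Verify.
5*(-1) + 3*(2) = 1 = 1 ✓

c = -1, d = 2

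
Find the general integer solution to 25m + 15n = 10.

Step 1: Compute gcd(25, 15) = 5.
Since 5 divides 10, solutions exist.

Step 2: Find a particular solution using extended Euclidean algorithm.
We get m₀ = -2, n₀ = 4.
Check: 25*-2 + 15*4 = 10 = 10 ✓

Step 3: Write the general solution.
m = -2 + (15/5)t = -2 + 3t
n = 4 - (25/5)t = 4 - 5t
for any integer t.

m = -2 + 3t, n = 4 - 5t for integer t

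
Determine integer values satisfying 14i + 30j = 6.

Step 1: Check solvability.
gcd(14, 30) = 2
Since 2 divides 6, solutions exist.

Step 2: Apply extended Euclidean algorithm to find gcd.
We find integers such that 14*x0 + 30*y0 = 2

Step 3: Scale the particular solution.
Multiply by 6/2 = 3:
i = -6, j = 3

Step 4: Verify.
14*(-6) + 30*(3) = 6 = 6 ✓

i = -6, j = 3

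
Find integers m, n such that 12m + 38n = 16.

Step 1: Check solvability.
gcd(12, 38) = 2
Since 2 divides 16, solutions exist.

Step 2: Apply extended Euclidean algorithm to find gcd.
We find integers such that 12*x0 + 38*y0 = 2

Step 3: Scale the particular solution.
Multiply by 16/2 = 8:
m = -24, n = 8

Step 4: Verify.
12*(-24) + 38*(8) = 16 = 16 ✓

m = -24, n = 8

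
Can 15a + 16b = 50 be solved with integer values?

Step 1: Compute gcd(15, 16).
gcd(15, 16) = 1

Step 2: Check divisibility.
Does 1 divide 50? 50 = 1 x 50, so yes.

By the theorem on linear Diophantine equations, 15a + 16b = 50 has integer solutions if and only if gcd(15, 16) divides 50. Since 1 | 50, solutions exist.

Yes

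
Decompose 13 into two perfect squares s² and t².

We need to find integers s, t > 0 such that s² + t² = 13.
Trying s = 2: t² = 13 - 2² = 13 - 4 = 9
t = 3
Check: 2² + 3² = 4 + 9 = 13 ✓

13 = 2² + 3²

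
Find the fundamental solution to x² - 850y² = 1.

We seek the smallest positive integers (x, y) with x² - 850y² = 1, i.e., x² = 850y² + 1.
Try successive y values:
y = 1: x² = 850·1² + 1 = 851, not a perfect square
y = 2: x² = 850·2² + 1 = 3401, not a perfect square
y = 3: x² = 850·3² + 1 = 7651, not a perfect square
... continuing the search (or via continued fractions) ...
y = 84: x² = 850·84² + 1 = 5997601, x = 2449 ✓

Verify: 2449² - 850·84² = 5997601 - 5997600 = 1 ✓

x = 2449, y = 84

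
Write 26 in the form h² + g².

We need to find integers h, g > 0 such that h² + g² = 26.
Trying h = 1: g² = 26 - 1² = 26 - 1 = 25
g = 5
Check: 1² + 5² = 1 + 25 = 26 ✓

26 = 1² + 5²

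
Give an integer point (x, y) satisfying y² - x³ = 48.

Try small integer x values and check whether x³ + 48 is a perfect square.
x = 1: x³ + 48 = 1³ + 48 = 1 + 48 = 49
Is 49 a perfect square? 7² = 49 ✓
So (x, y) = (1, 7) is a solution.

x = 1, y = 7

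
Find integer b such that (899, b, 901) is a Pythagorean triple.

b² = c² - a² = 901² - 899² = 811801 - 808201 = 3600
b = sqrt(3600) = 60

60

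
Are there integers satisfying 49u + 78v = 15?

Step 1: Compute gcd(49, 78).
gcd(49, 78) = 1

Step 2: Check divisibility.
Does 1 divide 15? 15 = 1 x 15, so yes.

By the theorem on linear Diophantine equations, 49u + 78v = 15 has integer solutions if and only if gcd(49, 78) divides 15. Since 1 | 15, solutions exist.

Yes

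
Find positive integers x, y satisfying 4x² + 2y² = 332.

Try small values of x and check whether (332 - 4x²)/2 is a perfect square.
x = 9: 4·9² = 324, so 2y² = 332 - 324 = 8, giving y² = 4, y = 2.
Check: 4·9² + 2·2² = 324 + 8 = 332 ✓

x = 9, y = 2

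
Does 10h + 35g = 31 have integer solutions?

Step 1: Compute gcd(10, 35).
gcd(10, 35) = 5

Step 2: Check divisibility.
Does 5 divide 31? 31 = 5 x 6 + 1, so no.

By the theorem on linear Diophantine equations, 10h + 35g = 31 has integer solutions if and only if gcd(10, 35) divides 31. Since 5 does not divide 31, no solutions exist.

No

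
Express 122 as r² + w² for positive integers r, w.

We need to find integers r, w > 0 such that r² + w² = 122.
Trying r = 1: w² = 122 - 1² = 122 - 1 = 121
w = 11
Check: 1² + 11² = 1 + 121 = 122 ✓

122 = 1² + 11²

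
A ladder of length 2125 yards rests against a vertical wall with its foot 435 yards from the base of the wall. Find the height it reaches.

The ladder, wall, and ground form a right triangle with hypotenuse 2125 and one leg 435.
By the Pythagorean theorem: h² = 2125² - 435² = 4515625 - 189225 = 4326400
h = √4326400 = 2080 yards

2080 yards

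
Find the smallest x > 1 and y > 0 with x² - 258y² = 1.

We seek the smallest positive integers (x, y) with x² - 258y² = 1, i.e., x² = 258y² + 1.
Try successive y values:
y = 1: x² = 258·1² + 1 = 259, not a perfect square
y = 2: x² = 258·2² + 1 = 1033, not a perfect square
y = 3: x² = 258·3² + 1 = 2323, not a perfect square
... continuing the search (or via continued fractions) ...
y = 16: x² = 258·16² + 1 = 66049, x = 257 ✓

Verify: 257² - 258·16² = 66049 - 66048 = 1 ✓

x = 257, y = 16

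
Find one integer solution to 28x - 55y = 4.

Step 1: Check solvability.
gcd(28, 55) = 1
Since 1 divides 4, solutions exist.

Step 2: Apply extended Euclidean algorithm to find gcd.
We find integers such that 28*x0 + 55*y0 = 1

Step 3: Scale the particular solution.
Multiply by 4/1 = 4:
x = 8, y = 4

Step 4: Verify.
28*(8) - 55*(4) = 4 = 4 ✓

x = 8, y = 4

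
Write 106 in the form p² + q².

We need to find integers p, q > 0 such that p² + q² = 106.
Trying p = 5: q² = 106 - 5² = 106 - 25 = 81
q = 9
Check: 5² + 9² = 25 + 81 = 106 ✓

106 = 5² + 9²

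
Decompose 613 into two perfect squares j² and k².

We need to find integers j, k > 0 such that j² + k² = 613.
Trying j = 17: k² = 613 - 17² = 613 - 289 = 324
k = 18
Check: 17² + 18² = 289 + 324 = 613 ✓

613 = 17² + 18²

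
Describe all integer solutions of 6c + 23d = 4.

Step 1: Compute gcd(6, 23) = 1.
Since 1 divides 4, solutions exist.

Step 2: Find a particular solution using extended Euclidean algorithm.
We get c₀ = 16, d₀ = -4.
Check: 6*16 + 23*-4 = 4 = 4 ✓

Step 3: Write the general solution.
c = 16 + (23/1)t = 16 + 23t
d = -4 - (6/1)t = -4 - 6t
for any integer t.

c = 16 + 23t, d = -4 - 6t for integer t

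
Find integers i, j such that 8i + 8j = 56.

Step 1: Check solvability.
gcd(8, 8) = 8
Since 8 divides 56, solutions exist.

Step 2: Apply extended Euclidean algorithm to find gcd.
We find integers such that 8*x0 + 8*y0 = 8

Step 3: Scale the particular solution.
Multiply by 56/8 = 7:
i = 0, j = 7

Step 4: Verify.
8*(0) + 8*(7) = 56 = 56 ✓

i = 0, j = 7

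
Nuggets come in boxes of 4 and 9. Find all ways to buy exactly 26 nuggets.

We need non-negative integers (x, y) with 4x + 9y = 26.
For each x in 0..6, check if 26 - 4x is a non-negative multiple of 9.
x = 2: 9y = 18, y = 2 ✓

(2 boxes of 4, 2 boxes of 9)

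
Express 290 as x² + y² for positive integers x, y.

We need to find integers x, y > 0 such that x² + y² = 290.
Trying x = 1: y² = 290 - 1² = 290 - 1 = 289
y = 17
Check: 1² + 17² = 1 + 289 = 290 ✓

290 = 1² + 17²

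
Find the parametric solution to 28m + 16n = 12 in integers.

Step 1: Compute gcd(28, 16) = 4.
Since 4 divides 12, solutions exist.

Step 2: Find a particular solution using extended Euclidean algorithm.
We get m₀ = -3, n₀ = 6.
Check: 28*-3 + 16*6 = 12 = 12 ✓

Step 3: Write the general solution.
m = -3 + (16/4)t = -3 + 4t
n = 6 - (28/4)t = 6 - 7t
for any integer t.

m = -3 + 4t, n = 6 - 7t for integer t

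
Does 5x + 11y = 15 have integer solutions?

Step 1: Compute gcd(5, 11).
gcd(5, 11) = 1

Step 2: Check divisibility.
Does 1 divide 15? 15 = 1 x 15, so yes.

By the theorem on linear Diophantine equations, 5x + 11y = 15 has integer solutions if and only if gcd(5, 11) divides 15. Since 1 | 15, solutions exist.

Yes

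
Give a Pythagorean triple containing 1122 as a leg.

We need the other leg and hypotenuse such that 1122² + x² = c².
Take x = 504, c = 1230: 1122² + 504² = 1258884 + 254016 = 1512900 = 1230² ✓
Triple: (1122, 504, 1230)

(1122, 504, 1230)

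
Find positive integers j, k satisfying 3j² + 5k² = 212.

Try small values of j and check whether (212 - 3j²)/5 is a perfect square.
j = 8: 3·8² = 192, so 5k² = 212 - 192 = 20, giving k² = 4, k = 2.
Check: 3·8² + 5·2² = 192 + 20 = 212 ✓

j = 8, k = 2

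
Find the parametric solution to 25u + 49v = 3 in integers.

Step 1: Compute gcd(25, 49) = 1.
Since 1 divides 3, solutions exist.

Step 2: Find a particular solution using extended Euclidean algorithm.
We get u₀ = 6, v₀ = -3.
Check: 25*6 + 49*-3 = 3 = 3 ✓

Step 3: Write the general solution.
u = 6 + (49/1)t = 6 + 49t
v = -3 - (25/1)t = -3 - 25t
for any integer t.

u = 6 + 49t, v = -3 - 25t for integer t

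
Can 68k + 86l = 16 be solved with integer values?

Step 1: Compute gcd(68, 86).
gcd(68, 86) = 2

Step 2: Check divisibility.
Does 2 divide 16? 16 = 2 x 8, so yes.

By the theorem on linear Diophantine equations, 68k + 86l = 16 has integer solutions if and only if gcd(68, 86) divides 16. Since 2 | 16, solutions exist.

Yes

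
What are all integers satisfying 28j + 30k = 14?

Step 1: Compute gcd(28, 30) = 2.
Since 2 divides 14, solutions exist.

Step 2: Find a particular solution using extended Euclidean algorithm.
We get j₀ = -7, k₀ = 7.
Check: 28*-7 + 30*7 = 14 = 14 ✓

Step 3: Write the general solution.
j = -7 + (30/2)t = -7 + 15t
k = 7 - (28/2)t = 7 - 14t
for any integer t.

j = -7 + 15t, k = 7 - 14t for integer t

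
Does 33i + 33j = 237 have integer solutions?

Step 1: Compute gcd(33, 33).
gcd(33, 33) = 33

Step 2: Check divisibility.
Does 33 divide 237? 237 = 33 x 7 + 6, so no.

By the theorem on linear Diophantine equations, 33i + 33j = 237 has integer solutions if and only if gcd(33, 33) divides 237. Since 33 does not divide 237, no solutions exist.

No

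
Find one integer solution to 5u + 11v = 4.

Step 1: Check solvability.
gcd(5, 11) = 1
Since 1 divides 4, solutions exist.

Step 2: Apply extended Euclidean algorithm to find gcd.
We find integers such that 5*x0 + 11*y0 = 1

Step 3: Scale the particular solution.
Multiply by 4/1 = 4:
u = -8, v = 4

Step 4: Verify.
5*(-8) + 11*(4) = 4 = 4 ✓

u = -8, v = 4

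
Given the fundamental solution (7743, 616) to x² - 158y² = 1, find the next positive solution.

Solutions to x² - Dy² = 1 are generated by powers of (x₀ + y₀√D).
The next solution satisfies x₁ + y₁√158 = (x₀ + y₀√158)², giving:
x₁ = x₀² + 158y₀² = 7743² + 158·616² = 59954049 + 59954048 = 119908097
y₁ = 2x₀y₀ = 2·7743·616 = 9539376

Verify: 119908097² - 158·9539376² = 14377951726161409 - 14377951726161408 = 1 ✓

x = 119908097, y = 9539376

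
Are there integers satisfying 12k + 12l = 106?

Step 1: Compute gcd(12, 12).
gcd(12, 12) = 12

Step 2: Check divisibility.
Does 12 divide 106? 106 = 12 x 8 + 10, so no.

By the theorem on linear Diophantine equations, 12k + 12l = 106 has integer solutions if and only if gcd(12, 12) divides 106. Since 12 does not divide 106, no solutions exist.

No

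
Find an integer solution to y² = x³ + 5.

Try small integer x values and check whether x³ + 5 is a perfect square.
x = -1: x³ + 5 = -1³ + 5 = -1 + 5 = 4
Is 4 a perfect square? 2² = 4 ✓
So (x, y) = (-1, 2) is a solution.

x = -1, y = 2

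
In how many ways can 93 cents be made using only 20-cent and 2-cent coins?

We need non-negative integers (x, y) with 20x + 2y = 93.
For each x from 0 to 4, check if (93 - 20x) is a non-negative multiple of 2.
Solutions (x, y): none
Count: 0

0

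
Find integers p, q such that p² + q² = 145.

We need to find integers p, q > 0 such that p² + q² = 145.
Trying p = 1: q² = 145 - 1² = 145 - 1 = 144
q = 12
Check: 1² + 12² = 1 + 144 = 145 ✓

145 = 1² + 12²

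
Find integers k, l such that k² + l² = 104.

We need to find integers k, l > 0 such that k² + l² = 104.
Trying k = 2: l² = 104 - 2² = 104 - 4 = 100
l = 10
Check: 2² + 10² = 4 + 100 = 104 ✓

104 = 2² + 10²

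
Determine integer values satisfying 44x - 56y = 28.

Step 1: Check solvability.
gcd(44, 56) = 4
Since 4 divides 28, solutions exist.

Step 2: Apply extended Euclidean algorithm to find gcd.
We find integers such that 44*x0 + 56*y0 = 4

Step 3: Scale the particular solution.
Multiply by 28/4 = 7:
x = -35, y = -28

Step 4: Verify.
44*(-35) - 56*(-28) = 28 = 28 ✓

x = -35, y = -28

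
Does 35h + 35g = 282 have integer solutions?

Step 1: Compute gcd(35, 35).
gcd(35, 35) = 35

Step 2: Check divisibility.
Does 35 divide 282? 282 = 35 x 8 + 2, so no.

By the theorem on linear Diophantine equations, 35h + 35g = 282 has integer solutions if and only if gcd(35, 35) divides 282. Since 35 does not divide 282, no solutions exist.

No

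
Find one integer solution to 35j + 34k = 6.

Step 1: Check solvability.
gcd(35, 34) = 1
Since 1 divides 6, solutions exist.

Step 2: Apply extended Euclidean algorithm to find gcd.
We find integers such that 35*x0 + 34*y0 = 1

Step 3: Scale the particular solution.
Multiply by 6/1 = 6:
j = 6, k = -6

Step 4: Verify.
35*(6) + 34*(-6) = 6 = 6 ✓

j = 6, k = -6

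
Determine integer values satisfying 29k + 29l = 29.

Step 1: Check solvability.
gcd(29, 29) = 29
Since 29 divides 29, solutions exist.

Step 2: Apply extended Euclidean algorithm to find gcd.
We find integers such that 29*x0 + 29*y0 = 29

Step 3: Scale the particular solution.
Multiply by 29/29 = 1:
k = 0, l = 1

Step 4: Verify.
29*(0) + 29*(1) = 29 = 29 ✓

k = 0, l = 1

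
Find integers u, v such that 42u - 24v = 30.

Step 1: Check solvability.
gcd(42, 24) = 6
Since 6 divides 30, solutions exist.

Step 2: Apply extended Euclidean algorithm to find gcd.
We find integers such that 42*x0 + 24*y0 = 6

Step 3: Scale the particular solution.
Multiply by 30/6 = 5:
u = -5, v = -10

Step 4: Verify.
42*(-5) - 24*(-10) = 30 = 30 ✓

u = -5, v = -10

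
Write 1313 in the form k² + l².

We need to find integers k, l > 0 such that k² + l² = 1313.
Trying k = 17: l² = 1313 - 17² = 1313 - 289 = 1024
l = 32
Check: 17² + 32² = 289 + 1024 = 1313 ✓

1313 = 17² + 32²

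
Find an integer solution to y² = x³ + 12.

Try small integer x values and check whether x³ + 12 is a perfect square.
x = -2: x³ + 12 = -2³ + 12 = -8 + 12 = 4
Is 4 a perfect square? 2² = 4 ✓
So (x, y) = (-2, -2) is a solution.

x = -2, y = -2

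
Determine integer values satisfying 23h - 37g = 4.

Step 1: Check solvability.
gcd(23, 37) = 1
Since 1 divides 4, solutions exist.

Step 2: Apply extended Euclidean algorithm to find gcd.
We find integers such that 23*x0 + 37*y0 = 1

Step 3: Scale the particular solution.
Multiply by 4/1 = 4:
h = -32, g = -20

Step 4: Verify.
23*(-32) - 37*(-20) = 4 = 4 ✓

h = -32, g = -20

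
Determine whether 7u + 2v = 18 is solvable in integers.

Step 1: Compute gcd(7, 2).
gcd(7, 2) = 1

Step 2: Check divisibility.
Does 1 divide 18? 18 = 1 x 18, so yes.

By the theorem on linear Diophantine equations, 7u + 2v = 18 has integer solutions if and only if gcd(7, 2) divides 18. Since 1 | 18, solutions exist.

Yes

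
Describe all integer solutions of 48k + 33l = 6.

Step 1: Compute gcd(48, 33) = 3.
Since 3 divides 6, solutions exist.

Step 2: Find a particular solution using extended Euclidean algorithm.
We get k₀ = -4, l₀ = 6.
Check: 48*-4 + 33*6 = 6 = 6 ✓

Step 3: Write the general solution.
k = -4 + (33/3)t = -4 + 11t
l = 6 - (48/3)t = 6 - 16t
for any integer t.

k = -4 + 11t, l = 6 - 16t for integer t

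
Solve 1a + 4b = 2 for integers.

Step 1: Check solvability.
gcd(1, 4) = 1
Since 1 divides 2, solutions exist.

Step 2: Apply extended Euclidean algorithm to find gcd.
We find integers such that 1*x0 + 4*y0 = 1

Step 3: Scale the particular solution.
Multiply by 2/1 = 2:
a = 2, b = 0

Step 4: Verify.
1*(2) + 4*(0) = 2 = 2 ✓

a = 2, b = 0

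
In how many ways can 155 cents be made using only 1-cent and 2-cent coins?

We need non-negative integers (x, y) with 1x + 2y = 155.
For each x from 0 to 155, check if (155 - 1x) is a non-negative multiple of 2.
Solutions (x, y): (1,77), (3,76), (5,75), (7,74), ...
Count: 78

78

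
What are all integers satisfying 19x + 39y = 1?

Step 1: Compute gcd(19, 39) = 1.
Since 1 divides 1, solutions exist.

Step 2: Find a particular solution using extended Euclidean algorithm.
We get x₀ = -2, y₀ = 1.
Check: 19*-2 + 39*1 = 1 = 1 ✓

Step 3: Write the general solution.
x = -2 + (39/1)t = -2 + 39t
y = 1 - (19/1)t = 1 - 19t
for any integer t.

x = -2 + 39t, y = 1 - 19t for integer t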